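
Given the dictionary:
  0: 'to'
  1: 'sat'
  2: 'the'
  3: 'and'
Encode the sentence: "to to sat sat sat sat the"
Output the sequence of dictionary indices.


Look up each word in the dictionary:
  'to' -> 0
  'to' -> 0
  'sat' -> 1
  'sat' -> 1
  'sat' -> 1
  'sat' -> 1
  'the' -> 2

Encoded: [0, 0, 1, 1, 1, 1, 2]


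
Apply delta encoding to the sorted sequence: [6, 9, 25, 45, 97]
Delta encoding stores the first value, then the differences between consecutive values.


First value: 6
Deltas:
  9 - 6 = 3
  25 - 9 = 16
  45 - 25 = 20
  97 - 45 = 52


Delta encoded: [6, 3, 16, 20, 52]


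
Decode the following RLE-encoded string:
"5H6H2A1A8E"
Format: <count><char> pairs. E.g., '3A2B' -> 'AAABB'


Expanding each <count><char> pair:
  5H -> 'HHHHH'
  6H -> 'HHHHHH'
  2A -> 'AA'
  1A -> 'A'
  8E -> 'EEEEEEEE'

Decoded = HHHHHHHHHHHAAAEEEEEEEE


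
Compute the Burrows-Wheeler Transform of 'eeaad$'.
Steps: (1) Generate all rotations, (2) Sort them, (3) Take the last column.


Rotations (sorted):
  0: $eeaad -> last char: d
  1: aad$ee -> last char: e
  2: ad$eea -> last char: a
  3: d$eeaa -> last char: a
  4: eaad$e -> last char: e
  5: eeaad$ -> last char: $


BWT = deaae$


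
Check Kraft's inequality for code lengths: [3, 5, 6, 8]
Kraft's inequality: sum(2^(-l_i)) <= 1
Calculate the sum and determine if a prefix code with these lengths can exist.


Sum = 2^(-3) + 2^(-5) + 2^(-6) + 2^(-8)
    = 0.125 + 0.03125 + 0.015625 + 0.00390625
    = 45/256 = 0.17578125
Since 0.17578125 <= 1, Kraft's inequality IS satisfied.
A prefix code with these lengths CAN exist.

Kraft sum = 0.17578125. Satisfied.


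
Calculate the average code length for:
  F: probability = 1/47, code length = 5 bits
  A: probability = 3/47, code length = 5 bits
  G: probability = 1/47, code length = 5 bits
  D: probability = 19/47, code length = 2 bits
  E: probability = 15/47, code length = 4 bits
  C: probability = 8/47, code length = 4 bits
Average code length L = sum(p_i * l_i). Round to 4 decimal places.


Weighted contributions p_i * l_i:
  F: (1/47) * 5 = 5/47
  A: (3/47) * 5 = 15/47
  G: (1/47) * 5 = 5/47
  D: (19/47) * 2 = 38/47
  E: (15/47) * 4 = 60/47
  C: (8/47) * 4 = 32/47
Sum = (5 + 15 + 5 + 38 + 60 + 32)/47 = 155/47

L = 155/47 = 3.2979 bits/symbol


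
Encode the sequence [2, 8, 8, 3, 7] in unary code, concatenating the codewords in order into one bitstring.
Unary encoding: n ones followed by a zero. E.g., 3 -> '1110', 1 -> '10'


Encode each number as n ones followed by a terminating 0:
  2 -> 110 (3 bits)
  8 -> 111111110 (9 bits)
  8 -> 111111110 (9 bits)
  3 -> 1110 (4 bits)
  7 -> 11111110 (8 bits)
Total length = 3 + 9 + 9 + 4 + 8 = 33 bits.

Unary([2, 8, 8, 3, 7]) = 110111111110111111110111011111110 (33 bits)


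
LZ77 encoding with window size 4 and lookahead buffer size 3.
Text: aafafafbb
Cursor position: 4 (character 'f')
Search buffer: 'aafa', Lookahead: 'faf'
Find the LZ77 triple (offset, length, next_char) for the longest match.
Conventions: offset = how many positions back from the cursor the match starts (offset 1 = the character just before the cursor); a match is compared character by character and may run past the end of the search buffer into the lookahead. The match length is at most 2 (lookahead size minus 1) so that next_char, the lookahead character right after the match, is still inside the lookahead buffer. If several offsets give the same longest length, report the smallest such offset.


Try each offset into the search buffer:
  offset=1 (pos 3, char 'a'): match length 0
  offset=2 (pos 2, char 'f'): match length 2
  offset=3 (pos 1, char 'a'): match length 0
  offset=4 (pos 0, char 'a'): match length 0
Longest match has length 2 at offset 2.
next_char = character at position 4 + 2 = 6 -> 'f'

Best match: offset=2, length=2 (matching 'fa' starting at position 2)
LZ77 triple: (2, 2, 'f')


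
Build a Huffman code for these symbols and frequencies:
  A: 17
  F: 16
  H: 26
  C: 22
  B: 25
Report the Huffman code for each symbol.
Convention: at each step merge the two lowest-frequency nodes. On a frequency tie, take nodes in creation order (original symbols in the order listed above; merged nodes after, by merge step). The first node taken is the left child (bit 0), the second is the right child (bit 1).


Huffman tree construction:
Step 1: Merge F(16) + A(17) = 33
Step 2: Merge C(22) + B(25) = 47
Step 3: Merge H(26) + (F+A)(33) = 59
Step 4: Merge (C+B)(47) + (H+(F+A))(59) = 106
Read each symbol's code off the tree from the root (left child = 0, right child = 1).

Codes:
  A: 111 (length 3)
  F: 110 (length 3)
  H: 10 (length 2)
  C: 00 (length 2)
  B: 01 (length 2)
Average code length: 245/106 = 2.3113 bits/symbol


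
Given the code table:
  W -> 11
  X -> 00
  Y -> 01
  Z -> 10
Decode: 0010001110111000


Decoding:
00 -> X
10 -> Z
00 -> X
11 -> W
10 -> Z
11 -> W
10 -> Z
00 -> X


Result: XZXWZWZX


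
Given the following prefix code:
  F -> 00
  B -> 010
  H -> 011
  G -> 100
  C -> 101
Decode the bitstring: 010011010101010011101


Decoding step by step:
Bits 010 -> B
Bits 011 -> H
Bits 010 -> B
Bits 101 -> C
Bits 010 -> B
Bits 011 -> H
Bits 101 -> C


Decoded message: BHBCBHC


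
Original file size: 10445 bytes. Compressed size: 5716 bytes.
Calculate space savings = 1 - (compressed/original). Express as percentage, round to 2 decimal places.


ratio = compressed/original = 5716/10445 = 0.547247
savings = 1 - ratio = 1 - 0.547247 = 0.452753
as a percentage: 0.452753 * 100 = 45.28%

Space savings = 1 - 5716/10445 = 45.28%


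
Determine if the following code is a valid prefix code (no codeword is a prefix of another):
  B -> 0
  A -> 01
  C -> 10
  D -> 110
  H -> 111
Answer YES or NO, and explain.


Checking each pair (does one codeword prefix another?):
  B='0' vs A='01': prefix -- VIOLATION

NO -- this is NOT a valid prefix code. B (0) is a prefix of A (01).


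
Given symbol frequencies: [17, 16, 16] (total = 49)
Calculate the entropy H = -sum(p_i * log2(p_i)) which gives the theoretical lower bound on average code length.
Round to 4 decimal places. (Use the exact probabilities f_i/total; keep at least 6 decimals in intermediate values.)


Per-symbol terms -p_i * log2(p_i) with p_i = f_i/49:
  p = 17/49 = 0.346939: log2(p) = -1.527247, -p*log2(p) = 0.529861
  p = 16/49 = 0.326531: log2(p) = -1.614710, -p*log2(p) = 0.527252
  p = 16/49 = 0.326531: log2(p) = -1.614710, -p*log2(p) = 0.527252
H = 0.529861 + 0.527252 + 0.527252 = 1.584365

H = 1.5844 bits/symbol


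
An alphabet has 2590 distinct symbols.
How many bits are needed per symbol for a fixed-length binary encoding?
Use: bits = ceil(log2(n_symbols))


log2(2590) = 11.3387
Bracket: 2^11 = 2048 < 2590 <= 2^12 = 4096
So ceil(log2(2590)) = 12

bits = ceil(log2(2590)) = ceil(11.3387) = 12 bits


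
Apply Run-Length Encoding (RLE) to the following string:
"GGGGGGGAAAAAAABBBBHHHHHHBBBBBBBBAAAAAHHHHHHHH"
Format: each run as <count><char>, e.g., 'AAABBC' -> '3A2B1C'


Scanning runs left to right:
  i=0: run of 'G' x 7 -> '7G'
  i=7: run of 'A' x 7 -> '7A'
  i=14: run of 'B' x 4 -> '4B'
  i=18: run of 'H' x 6 -> '6H'
  i=24: run of 'B' x 8 -> '8B'
  i=32: run of 'A' x 5 -> '5A'
  i=37: run of 'H' x 8 -> '8H'

RLE = 7G7A4B6H8B5A8H


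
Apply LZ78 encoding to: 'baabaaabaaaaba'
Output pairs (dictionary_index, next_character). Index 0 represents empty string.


LZ78 encoding steps:
Dictionary: {0: ''}
Step 1: w='' (idx 0), next='b' -> output (0, 'b'), add 'b' as idx 1
Step 2: w='' (idx 0), next='a' -> output (0, 'a'), add 'a' as idx 2
Step 3: w='a' (idx 2), next='b' -> output (2, 'b'), add 'ab' as idx 3
Step 4: w='a' (idx 2), next='a' -> output (2, 'a'), add 'aa' as idx 4
Step 5: w='ab' (idx 3), next='a' -> output (3, 'a'), add 'aba' as idx 5
Step 6: w='aa' (idx 4), next='a' -> output (4, 'a'), add 'aaa' as idx 6
Step 7: w='b' (idx 1), next='a' -> output (1, 'a'), add 'ba' as idx 7


Encoded: [(0, 'b'), (0, 'a'), (2, 'b'), (2, 'a'), (3, 'a'), (4, 'a'), (1, 'a')]


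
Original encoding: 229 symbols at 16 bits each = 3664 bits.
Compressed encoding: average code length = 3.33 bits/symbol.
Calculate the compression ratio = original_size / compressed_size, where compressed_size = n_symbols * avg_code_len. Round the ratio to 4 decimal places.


original_size = n_symbols * orig_bits = 229 * 16 = 3664 bits
compressed_size = n_symbols * avg_code_len = 229 * 3.33 = 762.57 bits
ratio = original_size / compressed_size = 3664 / 762.57 = 4.8048

Compression ratio = 4.8048


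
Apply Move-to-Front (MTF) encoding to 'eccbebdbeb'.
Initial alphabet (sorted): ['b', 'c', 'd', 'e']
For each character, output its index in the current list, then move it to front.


MTF encoding:
'e': index 3 in ['b', 'c', 'd', 'e'] -> ['e', 'b', 'c', 'd']
'c': index 2 in ['e', 'b', 'c', 'd'] -> ['c', 'e', 'b', 'd']
'c': index 0 in ['c', 'e', 'b', 'd'] -> ['c', 'e', 'b', 'd']
'b': index 2 in ['c', 'e', 'b', 'd'] -> ['b', 'c', 'e', 'd']
'e': index 2 in ['b', 'c', 'e', 'd'] -> ['e', 'b', 'c', 'd']
'b': index 1 in ['e', 'b', 'c', 'd'] -> ['b', 'e', 'c', 'd']
'd': index 3 in ['b', 'e', 'c', 'd'] -> ['d', 'b', 'e', 'c']
'b': index 1 in ['d', 'b', 'e', 'c'] -> ['b', 'd', 'e', 'c']
'e': index 2 in ['b', 'd', 'e', 'c'] -> ['e', 'b', 'd', 'c']
'b': index 1 in ['e', 'b', 'd', 'c'] -> ['b', 'e', 'd', 'c']


Output: [3, 2, 0, 2, 2, 1, 3, 1, 2, 1]


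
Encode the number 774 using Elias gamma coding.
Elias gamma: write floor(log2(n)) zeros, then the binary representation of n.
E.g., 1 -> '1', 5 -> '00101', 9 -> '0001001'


num_bits = floor(log2(774)) + 1 = 10
leading_zeros = num_bits - 1 = 9
binary(774) = 1100000110

Elias gamma(774) = '000000000' + '1100000110' = 0000000001100000110 (19 bits)


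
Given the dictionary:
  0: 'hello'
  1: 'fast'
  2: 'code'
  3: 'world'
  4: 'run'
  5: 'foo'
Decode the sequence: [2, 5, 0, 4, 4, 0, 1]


Look up each index in the dictionary:
  2 -> 'code'
  5 -> 'foo'
  0 -> 'hello'
  4 -> 'run'
  4 -> 'run'
  0 -> 'hello'
  1 -> 'fast'

Decoded: "code foo hello run run hello fast"


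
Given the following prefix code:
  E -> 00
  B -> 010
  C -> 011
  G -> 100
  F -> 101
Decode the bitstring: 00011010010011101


Decoding step by step:
Bits 00 -> E
Bits 011 -> C
Bits 010 -> B
Bits 010 -> B
Bits 011 -> C
Bits 101 -> F


Decoded message: ECBBCF


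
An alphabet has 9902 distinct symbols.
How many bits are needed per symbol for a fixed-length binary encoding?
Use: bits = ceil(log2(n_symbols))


log2(9902) = 13.2735
Bracket: 2^13 = 8192 < 9902 <= 2^14 = 16384
So ceil(log2(9902)) = 14

bits = ceil(log2(9902)) = ceil(13.2735) = 14 bits


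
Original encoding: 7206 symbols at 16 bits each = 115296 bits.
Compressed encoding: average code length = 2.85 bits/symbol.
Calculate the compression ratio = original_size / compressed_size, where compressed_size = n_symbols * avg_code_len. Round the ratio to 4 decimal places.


original_size = n_symbols * orig_bits = 7206 * 16 = 115296 bits
compressed_size = n_symbols * avg_code_len = 7206 * 2.85 = 20537.1 bits
ratio = original_size / compressed_size = 115296 / 20537.1 = 5.614

Compression ratio = 5.614


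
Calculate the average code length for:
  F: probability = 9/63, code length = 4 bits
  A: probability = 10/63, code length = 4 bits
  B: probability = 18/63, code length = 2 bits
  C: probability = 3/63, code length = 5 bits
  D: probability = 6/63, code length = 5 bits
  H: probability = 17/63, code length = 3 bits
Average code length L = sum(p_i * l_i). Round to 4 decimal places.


Weighted contributions p_i * l_i:
  F: (9/63) * 4 = 36/63
  A: (10/63) * 4 = 40/63
  B: (18/63) * 2 = 36/63
  C: (3/63) * 5 = 15/63
  D: (6/63) * 5 = 30/63
  H: (17/63) * 3 = 51/63
Sum = (36 + 40 + 36 + 15 + 30 + 51)/63 = 208/63

L = 208/63 = 3.3016 bits/symbol


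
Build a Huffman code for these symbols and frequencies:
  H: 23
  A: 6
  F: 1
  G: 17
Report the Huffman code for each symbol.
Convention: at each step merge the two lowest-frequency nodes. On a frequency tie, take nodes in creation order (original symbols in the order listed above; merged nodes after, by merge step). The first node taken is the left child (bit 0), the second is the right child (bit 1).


Huffman tree construction:
Step 1: Merge F(1) + A(6) = 7
Step 2: Merge (F+A)(7) + G(17) = 24
Step 3: Merge H(23) + ((F+A)+G)(24) = 47
Read each symbol's code off the tree from the root (left child = 0, right child = 1).

Codes:
  H: 0 (length 1)
  A: 101 (length 3)
  F: 100 (length 3)
  G: 11 (length 2)
Average code length: 78/47 = 1.6596 bits/symbol


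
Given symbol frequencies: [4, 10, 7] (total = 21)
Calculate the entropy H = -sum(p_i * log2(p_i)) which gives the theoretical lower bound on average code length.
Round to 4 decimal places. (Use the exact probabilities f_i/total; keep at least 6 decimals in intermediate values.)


Per-symbol terms -p_i * log2(p_i) with p_i = f_i/21:
  p = 4/21 = 0.190476: log2(p) = -2.392317, -p*log2(p) = 0.455680
  p = 10/21 = 0.476190: log2(p) = -1.070389, -p*log2(p) = 0.509709
  p = 7/21 = 0.333333: log2(p) = -1.584963, -p*log2(p) = 0.528321
H = 0.455680 + 0.509709 + 0.528321 = 1.493710

H = 1.4937 bits/symbol


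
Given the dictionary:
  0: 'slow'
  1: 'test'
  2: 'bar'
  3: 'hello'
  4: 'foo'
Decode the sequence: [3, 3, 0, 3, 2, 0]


Look up each index in the dictionary:
  3 -> 'hello'
  3 -> 'hello'
  0 -> 'slow'
  3 -> 'hello'
  2 -> 'bar'
  0 -> 'slow'

Decoded: "hello hello slow hello bar slow"


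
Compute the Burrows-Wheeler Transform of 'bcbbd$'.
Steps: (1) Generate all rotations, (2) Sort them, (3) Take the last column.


Rotations (sorted):
  0: $bcbbd -> last char: d
  1: bbd$bc -> last char: c
  2: bcbbd$ -> last char: $
  3: bd$bcb -> last char: b
  4: cbbd$b -> last char: b
  5: d$bcbb -> last char: b


BWT = dc$bbb


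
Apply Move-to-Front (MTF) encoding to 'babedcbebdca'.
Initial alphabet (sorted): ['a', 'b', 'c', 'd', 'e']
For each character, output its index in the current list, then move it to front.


MTF encoding:
'b': index 1 in ['a', 'b', 'c', 'd', 'e'] -> ['b', 'a', 'c', 'd', 'e']
'a': index 1 in ['b', 'a', 'c', 'd', 'e'] -> ['a', 'b', 'c', 'd', 'e']
'b': index 1 in ['a', 'b', 'c', 'd', 'e'] -> ['b', 'a', 'c', 'd', 'e']
'e': index 4 in ['b', 'a', 'c', 'd', 'e'] -> ['e', 'b', 'a', 'c', 'd']
'd': index 4 in ['e', 'b', 'a', 'c', 'd'] -> ['d', 'e', 'b', 'a', 'c']
'c': index 4 in ['d', 'e', 'b', 'a', 'c'] -> ['c', 'd', 'e', 'b', 'a']
'b': index 3 in ['c', 'd', 'e', 'b', 'a'] -> ['b', 'c', 'd', 'e', 'a']
'e': index 3 in ['b', 'c', 'd', 'e', 'a'] -> ['e', 'b', 'c', 'd', 'a']
'b': index 1 in ['e', 'b', 'c', 'd', 'a'] -> ['b', 'e', 'c', 'd', 'a']
'd': index 3 in ['b', 'e', 'c', 'd', 'a'] -> ['d', 'b', 'e', 'c', 'a']
'c': index 3 in ['d', 'b', 'e', 'c', 'a'] -> ['c', 'd', 'b', 'e', 'a']
'a': index 4 in ['c', 'd', 'b', 'e', 'a'] -> ['a', 'c', 'd', 'b', 'e']


Output: [1, 1, 1, 4, 4, 4, 3, 3, 1, 3, 3, 4]


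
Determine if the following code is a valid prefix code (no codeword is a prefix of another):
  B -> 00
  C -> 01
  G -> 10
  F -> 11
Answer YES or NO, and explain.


Checking each pair (does one codeword prefix another?):
  B='00' vs C='01': no prefix
  B='00' vs G='10': no prefix
  B='00' vs F='11': no prefix
  C='01' vs B='00': no prefix
  C='01' vs G='10': no prefix
  C='01' vs F='11': no prefix
  G='10' vs B='00': no prefix
  G='10' vs C='01': no prefix
  G='10' vs F='11': no prefix
  F='11' vs B='00': no prefix
  F='11' vs C='01': no prefix
  F='11' vs G='10': no prefix
No violation found over all pairs.

YES -- this is a valid prefix code. No codeword is a prefix of any other codeword.


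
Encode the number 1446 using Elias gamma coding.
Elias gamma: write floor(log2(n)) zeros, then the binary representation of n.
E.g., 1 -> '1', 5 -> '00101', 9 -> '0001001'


num_bits = floor(log2(1446)) + 1 = 11
leading_zeros = num_bits - 1 = 10
binary(1446) = 10110100110

Elias gamma(1446) = '0000000000' + '10110100110' = 000000000010110100110 (21 bits)


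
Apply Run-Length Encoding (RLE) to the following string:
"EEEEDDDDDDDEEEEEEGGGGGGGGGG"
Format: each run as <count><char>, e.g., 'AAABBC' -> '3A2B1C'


Scanning runs left to right:
  i=0: run of 'E' x 4 -> '4E'
  i=4: run of 'D' x 7 -> '7D'
  i=11: run of 'E' x 6 -> '6E'
  i=17: run of 'G' x 10 -> '10G'

RLE = 4E7D6E10G


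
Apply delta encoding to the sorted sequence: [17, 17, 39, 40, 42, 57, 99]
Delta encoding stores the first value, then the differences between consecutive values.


First value: 17
Deltas:
  17 - 17 = 0
  39 - 17 = 22
  40 - 39 = 1
  42 - 40 = 2
  57 - 42 = 15
  99 - 57 = 42


Delta encoded: [17, 0, 22, 1, 2, 15, 42]


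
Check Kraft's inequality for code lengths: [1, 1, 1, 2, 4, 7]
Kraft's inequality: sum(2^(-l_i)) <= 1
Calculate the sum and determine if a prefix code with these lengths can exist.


Sum = 2^(-1) + 2^(-1) + 2^(-1) + 2^(-2) + 2^(-4) + 2^(-7)
    = 0.5 + 0.5 + 0.5 + 0.25 + 0.0625 + 0.0078125
    = 233/128 = 1.8203125
Since 1.8203125 > 1, Kraft's inequality is NOT satisfied.
A prefix code with these lengths CANNOT exist.

Kraft sum = 1.8203125. Not satisfied.


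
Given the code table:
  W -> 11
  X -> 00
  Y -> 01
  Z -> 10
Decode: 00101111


Decoding:
00 -> X
10 -> Z
11 -> W
11 -> W


Result: XZWW


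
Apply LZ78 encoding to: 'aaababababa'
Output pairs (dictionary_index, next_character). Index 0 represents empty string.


LZ78 encoding steps:
Dictionary: {0: ''}
Step 1: w='' (idx 0), next='a' -> output (0, 'a'), add 'a' as idx 1
Step 2: w='a' (idx 1), next='a' -> output (1, 'a'), add 'aa' as idx 2
Step 3: w='' (idx 0), next='b' -> output (0, 'b'), add 'b' as idx 3
Step 4: w='a' (idx 1), next='b' -> output (1, 'b'), add 'ab' as idx 4
Step 5: w='ab' (idx 4), next='a' -> output (4, 'a'), add 'aba' as idx 5
Step 6: w='b' (idx 3), next='a' -> output (3, 'a'), add 'ba' as idx 6


Encoded: [(0, 'a'), (1, 'a'), (0, 'b'), (1, 'b'), (4, 'a'), (3, 'a')]


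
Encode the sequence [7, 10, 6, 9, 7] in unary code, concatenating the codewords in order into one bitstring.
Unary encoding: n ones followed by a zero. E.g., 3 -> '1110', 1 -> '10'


Encode each number as n ones followed by a terminating 0:
  7 -> 11111110 (8 bits)
  10 -> 11111111110 (11 bits)
  6 -> 1111110 (7 bits)
  9 -> 1111111110 (10 bits)
  7 -> 11111110 (8 bits)
Total length = 8 + 11 + 7 + 10 + 8 = 44 bits.

Unary([7, 10, 6, 9, 7]) = 11111110111111111101111110111111111011111110 (44 bits)


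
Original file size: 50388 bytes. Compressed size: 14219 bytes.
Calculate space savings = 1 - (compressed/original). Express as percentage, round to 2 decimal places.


ratio = compressed/original = 14219/50388 = 0.28219
savings = 1 - ratio = 1 - 0.28219 = 0.71781
as a percentage: 0.71781 * 100 = 71.78%

Space savings = 1 - 14219/50388 = 71.78%


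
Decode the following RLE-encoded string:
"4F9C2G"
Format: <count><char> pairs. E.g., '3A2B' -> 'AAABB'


Expanding each <count><char> pair:
  4F -> 'FFFF'
  9C -> 'CCCCCCCCC'
  2G -> 'GG'

Decoded = FFFFCCCCCCCCCGG


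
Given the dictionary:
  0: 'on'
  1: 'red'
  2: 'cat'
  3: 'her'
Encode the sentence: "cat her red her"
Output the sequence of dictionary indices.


Look up each word in the dictionary:
  'cat' -> 2
  'her' -> 3
  'red' -> 1
  'her' -> 3

Encoded: [2, 3, 1, 3]


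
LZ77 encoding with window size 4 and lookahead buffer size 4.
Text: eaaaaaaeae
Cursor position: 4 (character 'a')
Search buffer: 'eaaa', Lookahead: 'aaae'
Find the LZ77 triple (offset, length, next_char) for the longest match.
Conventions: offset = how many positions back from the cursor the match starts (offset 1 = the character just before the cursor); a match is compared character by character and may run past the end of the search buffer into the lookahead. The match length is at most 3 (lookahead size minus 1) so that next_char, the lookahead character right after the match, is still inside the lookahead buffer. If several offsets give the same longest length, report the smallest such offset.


Try each offset into the search buffer:
  offset=1 (pos 3, char 'a'): match length 3
  offset=2 (pos 2, char 'a'): match length 3
  offset=3 (pos 1, char 'a'): match length 3
  offset=4 (pos 0, char 'e'): match length 0
Longest match has length 3, found at offsets 1, 2, 3; take the smallest, offset 1.
next_char = character at position 4 + 3 = 7 -> 'e'

Best match: offset=1, length=3 (matching 'aaa' starting at position 3)
LZ77 triple: (1, 3, 'e')


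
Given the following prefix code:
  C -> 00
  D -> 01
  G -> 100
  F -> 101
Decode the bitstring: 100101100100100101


Decoding step by step:
Bits 100 -> G
Bits 101 -> F
Bits 100 -> G
Bits 100 -> G
Bits 100 -> G
Bits 101 -> F


Decoded message: GFGGGF


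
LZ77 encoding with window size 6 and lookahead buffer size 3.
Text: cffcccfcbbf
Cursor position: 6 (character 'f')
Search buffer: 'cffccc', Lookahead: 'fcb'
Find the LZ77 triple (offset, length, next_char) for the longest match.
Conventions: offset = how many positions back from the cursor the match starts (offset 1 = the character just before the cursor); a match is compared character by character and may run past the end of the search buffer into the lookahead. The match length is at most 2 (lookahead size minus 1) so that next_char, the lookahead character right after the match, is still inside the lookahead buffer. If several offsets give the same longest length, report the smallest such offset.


Try each offset into the search buffer:
  offset=1 (pos 5, char 'c'): match length 0
  offset=2 (pos 4, char 'c'): match length 0
  offset=3 (pos 3, char 'c'): match length 0
  offset=4 (pos 2, char 'f'): match length 2
  offset=5 (pos 1, char 'f'): match length 1
  offset=6 (pos 0, char 'c'): match length 0
Longest match has length 2 at offset 4.
next_char = character at position 6 + 2 = 8 -> 'b'

Best match: offset=4, length=2 (matching 'fc' starting at position 2)
LZ77 triple: (4, 2, 'b')


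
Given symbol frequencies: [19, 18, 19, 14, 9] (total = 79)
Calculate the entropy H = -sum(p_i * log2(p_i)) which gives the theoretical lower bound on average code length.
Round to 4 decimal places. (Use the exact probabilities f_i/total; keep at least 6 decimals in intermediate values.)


Per-symbol terms -p_i * log2(p_i) with p_i = f_i/79:
  p = 19/79 = 0.240506: log2(p) = -2.055853, -p*log2(p) = 0.494446
  p = 18/79 = 0.227848: log2(p) = -2.133856, -p*log2(p) = 0.486195
  p = 19/79 = 0.240506: log2(p) = -2.055853, -p*log2(p) = 0.494446
  p = 14/79 = 0.177215: log2(p) = -2.496426, -p*log2(p) = 0.442405
  p = 9/79 = 0.113924: log2(p) = -3.133856, -p*log2(p) = 0.357022
H = 0.494446 + 0.486195 + 0.494446 + 0.442405 + 0.357022 = 2.274514

H = 2.2745 bits/symbol


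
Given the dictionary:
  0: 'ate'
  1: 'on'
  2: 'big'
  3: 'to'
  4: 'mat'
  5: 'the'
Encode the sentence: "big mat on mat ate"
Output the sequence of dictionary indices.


Look up each word in the dictionary:
  'big' -> 2
  'mat' -> 4
  'on' -> 1
  'mat' -> 4
  'ate' -> 0

Encoded: [2, 4, 1, 4, 0]


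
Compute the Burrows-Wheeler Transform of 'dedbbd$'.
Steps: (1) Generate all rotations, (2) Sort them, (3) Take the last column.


Rotations (sorted):
  0: $dedbbd -> last char: d
  1: bbd$ded -> last char: d
  2: bd$dedb -> last char: b
  3: d$dedbb -> last char: b
  4: dbbd$de -> last char: e
  5: dedbbd$ -> last char: $
  6: edbbd$d -> last char: d


BWT = ddbbe$d


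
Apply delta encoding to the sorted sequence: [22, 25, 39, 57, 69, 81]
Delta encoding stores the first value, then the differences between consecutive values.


First value: 22
Deltas:
  25 - 22 = 3
  39 - 25 = 14
  57 - 39 = 18
  69 - 57 = 12
  81 - 69 = 12


Delta encoded: [22, 3, 14, 18, 12, 12]


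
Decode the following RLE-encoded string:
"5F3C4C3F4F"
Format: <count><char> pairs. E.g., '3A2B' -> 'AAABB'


Expanding each <count><char> pair:
  5F -> 'FFFFF'
  3C -> 'CCC'
  4C -> 'CCCC'
  3F -> 'FFF'
  4F -> 'FFFF'

Decoded = FFFFFCCCCCCCFFFFFFF


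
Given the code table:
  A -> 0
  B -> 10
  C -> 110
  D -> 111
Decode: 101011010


Decoding:
10 -> B
10 -> B
110 -> C
10 -> B


Result: BBCB


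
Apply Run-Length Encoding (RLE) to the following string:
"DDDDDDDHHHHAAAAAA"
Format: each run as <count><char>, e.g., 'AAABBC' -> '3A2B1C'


Scanning runs left to right:
  i=0: run of 'D' x 7 -> '7D'
  i=7: run of 'H' x 4 -> '4H'
  i=11: run of 'A' x 6 -> '6A'

RLE = 7D4H6A


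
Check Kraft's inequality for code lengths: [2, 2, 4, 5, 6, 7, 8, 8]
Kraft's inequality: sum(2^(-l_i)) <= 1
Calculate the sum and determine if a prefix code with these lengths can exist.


Sum = 2^(-2) + 2^(-2) + 2^(-4) + 2^(-5) + 2^(-6) + 2^(-7) + 2^(-8) + 2^(-8)
    = 0.25 + 0.25 + 0.0625 + 0.03125 + 0.015625 + 0.0078125 + 0.00390625 + 0.00390625
    = 160/256 = 0.625
Since 0.625 <= 1, Kraft's inequality IS satisfied.
A prefix code with these lengths CAN exist.

Kraft sum = 0.625. Satisfied.


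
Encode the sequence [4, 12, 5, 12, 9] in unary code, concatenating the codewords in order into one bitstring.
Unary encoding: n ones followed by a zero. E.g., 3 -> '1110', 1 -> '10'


Encode each number as n ones followed by a terminating 0:
  4 -> 11110 (5 bits)
  12 -> 1111111111110 (13 bits)
  5 -> 111110 (6 bits)
  12 -> 1111111111110 (13 bits)
  9 -> 1111111110 (10 bits)
Total length = 5 + 13 + 6 + 13 + 10 = 47 bits.

Unary([4, 12, 5, 12, 9]) = 11110111111111111011111011111111111101111111110 (47 bits)


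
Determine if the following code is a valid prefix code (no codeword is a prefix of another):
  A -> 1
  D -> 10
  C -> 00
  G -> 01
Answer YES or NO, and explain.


Checking each pair (does one codeword prefix another?):
  A='1' vs D='10': prefix -- VIOLATION

NO -- this is NOT a valid prefix code. A (1) is a prefix of D (10).


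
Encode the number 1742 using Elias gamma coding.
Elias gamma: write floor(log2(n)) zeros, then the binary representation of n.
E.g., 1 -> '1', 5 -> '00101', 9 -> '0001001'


num_bits = floor(log2(1742)) + 1 = 11
leading_zeros = num_bits - 1 = 10
binary(1742) = 11011001110

Elias gamma(1742) = '0000000000' + '11011001110' = 000000000011011001110 (21 bits)


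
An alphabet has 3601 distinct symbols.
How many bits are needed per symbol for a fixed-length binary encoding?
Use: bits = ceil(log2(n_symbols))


log2(3601) = 11.8142
Bracket: 2^11 = 2048 < 3601 <= 2^12 = 4096
So ceil(log2(3601)) = 12

bits = ceil(log2(3601)) = ceil(11.8142) = 12 bits


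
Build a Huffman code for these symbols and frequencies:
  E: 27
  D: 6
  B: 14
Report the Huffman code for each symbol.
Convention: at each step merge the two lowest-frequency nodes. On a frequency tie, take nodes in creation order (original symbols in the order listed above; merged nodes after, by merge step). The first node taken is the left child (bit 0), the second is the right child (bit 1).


Huffman tree construction:
Step 1: Merge D(6) + B(14) = 20
Step 2: Merge (D+B)(20) + E(27) = 47
Read each symbol's code off the tree from the root (left child = 0, right child = 1).

Codes:
  E: 1 (length 1)
  D: 00 (length 2)
  B: 01 (length 2)
Average code length: 67/47 = 1.4255 bits/symbol


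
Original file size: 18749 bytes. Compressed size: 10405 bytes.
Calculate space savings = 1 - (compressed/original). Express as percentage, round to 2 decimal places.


ratio = compressed/original = 10405/18749 = 0.554963
savings = 1 - ratio = 1 - 0.554963 = 0.445037
as a percentage: 0.445037 * 100 = 44.5%

Space savings = 1 - 10405/18749 = 44.5%


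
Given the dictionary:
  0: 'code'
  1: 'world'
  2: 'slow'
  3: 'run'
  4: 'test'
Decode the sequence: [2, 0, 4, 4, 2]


Look up each index in the dictionary:
  2 -> 'slow'
  0 -> 'code'
  4 -> 'test'
  4 -> 'test'
  2 -> 'slow'

Decoded: "slow code test test slow"


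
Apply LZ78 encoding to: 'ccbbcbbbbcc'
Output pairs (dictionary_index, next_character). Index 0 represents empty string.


LZ78 encoding steps:
Dictionary: {0: ''}
Step 1: w='' (idx 0), next='c' -> output (0, 'c'), add 'c' as idx 1
Step 2: w='c' (idx 1), next='b' -> output (1, 'b'), add 'cb' as idx 2
Step 3: w='' (idx 0), next='b' -> output (0, 'b'), add 'b' as idx 3
Step 4: w='cb' (idx 2), next='b' -> output (2, 'b'), add 'cbb' as idx 4
Step 5: w='b' (idx 3), next='b' -> output (3, 'b'), add 'bb' as idx 5
Step 6: w='c' (idx 1), next='c' -> output (1, 'c'), add 'cc' as idx 6


Encoded: [(0, 'c'), (1, 'b'), (0, 'b'), (2, 'b'), (3, 'b'), (1, 'c')]


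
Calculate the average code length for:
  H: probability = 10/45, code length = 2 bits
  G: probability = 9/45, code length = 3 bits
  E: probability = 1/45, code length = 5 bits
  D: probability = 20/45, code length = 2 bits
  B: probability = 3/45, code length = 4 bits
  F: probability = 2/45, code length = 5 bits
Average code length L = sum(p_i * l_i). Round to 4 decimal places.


Weighted contributions p_i * l_i:
  H: (10/45) * 2 = 20/45
  G: (9/45) * 3 = 27/45
  E: (1/45) * 5 = 5/45
  D: (20/45) * 2 = 40/45
  B: (3/45) * 4 = 12/45
  F: (2/45) * 5 = 10/45
Sum = (20 + 27 + 5 + 40 + 12 + 10)/45 = 114/45

L = 114/45 = 2.5333 bits/symbol


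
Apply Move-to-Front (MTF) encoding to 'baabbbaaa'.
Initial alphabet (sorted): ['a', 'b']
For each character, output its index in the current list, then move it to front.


MTF encoding:
'b': index 1 in ['a', 'b'] -> ['b', 'a']
'a': index 1 in ['b', 'a'] -> ['a', 'b']
'a': index 0 in ['a', 'b'] -> ['a', 'b']
'b': index 1 in ['a', 'b'] -> ['b', 'a']
'b': index 0 in ['b', 'a'] -> ['b', 'a']
'b': index 0 in ['b', 'a'] -> ['b', 'a']
'a': index 1 in ['b', 'a'] -> ['a', 'b']
'a': index 0 in ['a', 'b'] -> ['a', 'b']
'a': index 0 in ['a', 'b'] -> ['a', 'b']


Output: [1, 1, 0, 1, 0, 0, 1, 0, 0]


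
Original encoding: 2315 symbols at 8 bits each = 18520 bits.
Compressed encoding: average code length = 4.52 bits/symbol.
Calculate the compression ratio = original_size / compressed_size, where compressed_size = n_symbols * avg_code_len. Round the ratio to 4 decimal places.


original_size = n_symbols * orig_bits = 2315 * 8 = 18520 bits
compressed_size = n_symbols * avg_code_len = 2315 * 4.52 = 10463.8 bits
ratio = original_size / compressed_size = 18520 / 10463.8 = 1.7699

Compression ratio = 1.7699


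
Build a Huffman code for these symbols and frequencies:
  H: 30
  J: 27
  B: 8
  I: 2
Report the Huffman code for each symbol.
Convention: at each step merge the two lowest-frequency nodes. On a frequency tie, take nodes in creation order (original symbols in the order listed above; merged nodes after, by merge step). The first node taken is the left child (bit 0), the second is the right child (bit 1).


Huffman tree construction:
Step 1: Merge I(2) + B(8) = 10
Step 2: Merge (I+B)(10) + J(27) = 37
Step 3: Merge H(30) + ((I+B)+J)(37) = 67
Read each symbol's code off the tree from the root (left child = 0, right child = 1).

Codes:
  H: 0 (length 1)
  J: 11 (length 2)
  B: 101 (length 3)
  I: 100 (length 3)
Average code length: 114/67 = 1.7015 bits/symbol


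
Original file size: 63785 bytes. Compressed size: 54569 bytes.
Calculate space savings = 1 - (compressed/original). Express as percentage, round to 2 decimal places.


ratio = compressed/original = 54569/63785 = 0.855515
savings = 1 - ratio = 1 - 0.855515 = 0.144485
as a percentage: 0.144485 * 100 = 14.45%

Space savings = 1 - 54569/63785 = 14.45%


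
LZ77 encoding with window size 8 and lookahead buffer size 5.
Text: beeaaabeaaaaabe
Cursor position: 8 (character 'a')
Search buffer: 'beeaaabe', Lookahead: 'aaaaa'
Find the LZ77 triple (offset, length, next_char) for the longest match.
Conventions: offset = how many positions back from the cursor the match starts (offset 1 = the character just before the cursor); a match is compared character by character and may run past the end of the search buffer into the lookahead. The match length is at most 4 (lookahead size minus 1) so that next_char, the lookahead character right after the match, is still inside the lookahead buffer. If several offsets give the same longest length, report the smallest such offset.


Try each offset into the search buffer:
  offset=1 (pos 7, char 'e'): match length 0
  offset=2 (pos 6, char 'b'): match length 0
  offset=3 (pos 5, char 'a'): match length 1
  offset=4 (pos 4, char 'a'): match length 2
  offset=5 (pos 3, char 'a'): match length 3
  offset=6 (pos 2, char 'e'): match length 0
  offset=7 (pos 1, char 'e'): match length 0
  offset=8 (pos 0, char 'b'): match length 0
Longest match has length 3 at offset 5.
next_char = character at position 8 + 3 = 11 -> 'a'

Best match: offset=5, length=3 (matching 'aaa' starting at position 3)
LZ77 triple: (5, 3, 'a')


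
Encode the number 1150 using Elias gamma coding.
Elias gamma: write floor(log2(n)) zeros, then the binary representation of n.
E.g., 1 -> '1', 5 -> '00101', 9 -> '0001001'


num_bits = floor(log2(1150)) + 1 = 11
leading_zeros = num_bits - 1 = 10
binary(1150) = 10001111110

Elias gamma(1150) = '0000000000' + '10001111110' = 000000000010001111110 (21 bits)


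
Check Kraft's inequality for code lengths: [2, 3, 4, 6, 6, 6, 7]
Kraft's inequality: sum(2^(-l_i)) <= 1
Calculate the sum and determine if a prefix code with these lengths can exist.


Sum = 2^(-2) + 2^(-3) + 2^(-4) + 2^(-6) + 2^(-6) + 2^(-6) + 2^(-7)
    = 0.25 + 0.125 + 0.0625 + 0.015625 + 0.015625 + 0.015625 + 0.0078125
    = 63/128 = 0.4921875
Since 0.4921875 <= 1, Kraft's inequality IS satisfied.
A prefix code with these lengths CAN exist.

Kraft sum = 0.4921875. Satisfied.


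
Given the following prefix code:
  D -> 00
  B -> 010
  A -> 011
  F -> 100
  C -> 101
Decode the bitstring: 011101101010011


Decoding step by step:
Bits 011 -> A
Bits 101 -> C
Bits 101 -> C
Bits 010 -> B
Bits 011 -> A


Decoded message: ACCBA


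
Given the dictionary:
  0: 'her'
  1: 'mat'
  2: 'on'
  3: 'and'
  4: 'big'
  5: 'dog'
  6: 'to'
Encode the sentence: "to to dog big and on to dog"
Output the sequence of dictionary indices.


Look up each word in the dictionary:
  'to' -> 6
  'to' -> 6
  'dog' -> 5
  'big' -> 4
  'and' -> 3
  'on' -> 2
  'to' -> 6
  'dog' -> 5

Encoded: [6, 6, 5, 4, 3, 2, 6, 5]


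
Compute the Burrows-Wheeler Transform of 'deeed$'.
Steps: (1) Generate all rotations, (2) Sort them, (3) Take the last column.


Rotations (sorted):
  0: $deeed -> last char: d
  1: d$deee -> last char: e
  2: deeed$ -> last char: $
  3: ed$dee -> last char: e
  4: eed$de -> last char: e
  5: eeed$d -> last char: d


BWT = de$eed


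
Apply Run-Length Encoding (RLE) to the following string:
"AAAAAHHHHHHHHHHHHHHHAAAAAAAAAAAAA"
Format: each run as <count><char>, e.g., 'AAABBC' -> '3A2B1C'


Scanning runs left to right:
  i=0: run of 'A' x 5 -> '5A'
  i=5: run of 'H' x 15 -> '15H'
  i=20: run of 'A' x 13 -> '13A'

RLE = 5A15H13A


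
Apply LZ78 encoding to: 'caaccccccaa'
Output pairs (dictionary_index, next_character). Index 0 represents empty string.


LZ78 encoding steps:
Dictionary: {0: ''}
Step 1: w='' (idx 0), next='c' -> output (0, 'c'), add 'c' as idx 1
Step 2: w='' (idx 0), next='a' -> output (0, 'a'), add 'a' as idx 2
Step 3: w='a' (idx 2), next='c' -> output (2, 'c'), add 'ac' as idx 3
Step 4: w='c' (idx 1), next='c' -> output (1, 'c'), add 'cc' as idx 4
Step 5: w='cc' (idx 4), next='c' -> output (4, 'c'), add 'ccc' as idx 5
Step 6: w='a' (idx 2), next='a' -> output (2, 'a'), add 'aa' as idx 6


Encoded: [(0, 'c'), (0, 'a'), (2, 'c'), (1, 'c'), (4, 'c'), (2, 'a')]


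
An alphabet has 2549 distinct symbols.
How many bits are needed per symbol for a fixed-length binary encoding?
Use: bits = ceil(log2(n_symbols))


log2(2549) = 11.3157
Bracket: 2^11 = 2048 < 2549 <= 2^12 = 4096
So ceil(log2(2549)) = 12

bits = ceil(log2(2549)) = ceil(11.3157) = 12 bits


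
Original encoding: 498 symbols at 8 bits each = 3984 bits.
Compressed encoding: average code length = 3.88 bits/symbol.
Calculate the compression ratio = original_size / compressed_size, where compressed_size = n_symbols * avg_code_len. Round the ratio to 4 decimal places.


original_size = n_symbols * orig_bits = 498 * 8 = 3984 bits
compressed_size = n_symbols * avg_code_len = 498 * 3.88 = 1932.24 bits
ratio = original_size / compressed_size = 3984 / 1932.24 = 2.0619

Compression ratio = 2.0619


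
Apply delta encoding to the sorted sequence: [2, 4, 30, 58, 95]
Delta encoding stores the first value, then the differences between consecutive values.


First value: 2
Deltas:
  4 - 2 = 2
  30 - 4 = 26
  58 - 30 = 28
  95 - 58 = 37


Delta encoded: [2, 2, 26, 28, 37]


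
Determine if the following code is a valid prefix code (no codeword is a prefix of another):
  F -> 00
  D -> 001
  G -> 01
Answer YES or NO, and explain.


Checking each pair (does one codeword prefix another?):
  F='00' vs D='001': prefix -- VIOLATION

NO -- this is NOT a valid prefix code. F (00) is a prefix of D (001).


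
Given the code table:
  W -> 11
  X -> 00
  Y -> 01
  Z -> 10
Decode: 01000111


Decoding:
01 -> Y
00 -> X
01 -> Y
11 -> W


Result: YXYW


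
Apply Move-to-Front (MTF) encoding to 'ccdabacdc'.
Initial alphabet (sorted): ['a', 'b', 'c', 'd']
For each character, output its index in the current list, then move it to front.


MTF encoding:
'c': index 2 in ['a', 'b', 'c', 'd'] -> ['c', 'a', 'b', 'd']
'c': index 0 in ['c', 'a', 'b', 'd'] -> ['c', 'a', 'b', 'd']
'd': index 3 in ['c', 'a', 'b', 'd'] -> ['d', 'c', 'a', 'b']
'a': index 2 in ['d', 'c', 'a', 'b'] -> ['a', 'd', 'c', 'b']
'b': index 3 in ['a', 'd', 'c', 'b'] -> ['b', 'a', 'd', 'c']
'a': index 1 in ['b', 'a', 'd', 'c'] -> ['a', 'b', 'd', 'c']
'c': index 3 in ['a', 'b', 'd', 'c'] -> ['c', 'a', 'b', 'd']
'd': index 3 in ['c', 'a', 'b', 'd'] -> ['d', 'c', 'a', 'b']
'c': index 1 in ['d', 'c', 'a', 'b'] -> ['c', 'd', 'a', 'b']


Output: [2, 0, 3, 2, 3, 1, 3, 3, 1]


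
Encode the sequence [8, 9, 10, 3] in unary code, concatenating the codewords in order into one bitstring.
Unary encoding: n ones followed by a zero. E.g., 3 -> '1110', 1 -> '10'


Encode each number as n ones followed by a terminating 0:
  8 -> 111111110 (9 bits)
  9 -> 1111111110 (10 bits)
  10 -> 11111111110 (11 bits)
  3 -> 1110 (4 bits)
Total length = 9 + 10 + 11 + 4 = 34 bits.

Unary([8, 9, 10, 3]) = 1111111101111111110111111111101110 (34 bits)


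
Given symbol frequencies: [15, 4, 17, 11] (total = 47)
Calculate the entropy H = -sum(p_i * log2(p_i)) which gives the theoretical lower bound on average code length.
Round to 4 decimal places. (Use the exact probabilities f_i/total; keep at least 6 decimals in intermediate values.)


Per-symbol terms -p_i * log2(p_i) with p_i = f_i/47:
  p = 15/47 = 0.319149: log2(p) = -1.647698, -p*log2(p) = 0.525861
  p = 4/47 = 0.085106: log2(p) = -3.554589, -p*log2(p) = 0.302518
  p = 17/47 = 0.361702: log2(p) = -1.467126, -p*log2(p) = 0.530663
  p = 11/47 = 0.234043: log2(p) = -2.095157, -p*log2(p) = 0.490356
H = 0.525861 + 0.302518 + 0.530663 + 0.490356 = 1.849398

H = 1.8494 bits/symbol


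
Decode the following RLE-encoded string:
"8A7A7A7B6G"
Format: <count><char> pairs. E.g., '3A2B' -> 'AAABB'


Expanding each <count><char> pair:
  8A -> 'AAAAAAAA'
  7A -> 'AAAAAAA'
  7A -> 'AAAAAAA'
  7B -> 'BBBBBBB'
  6G -> 'GGGGGG'

Decoded = AAAAAAAAAAAAAAAAAAAAAABBBBBBBGGGGGG


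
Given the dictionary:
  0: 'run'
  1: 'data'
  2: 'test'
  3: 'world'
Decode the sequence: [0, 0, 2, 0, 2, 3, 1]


Look up each index in the dictionary:
  0 -> 'run'
  0 -> 'run'
  2 -> 'test'
  0 -> 'run'
  2 -> 'test'
  3 -> 'world'
  1 -> 'data'

Decoded: "run run test run test world data"


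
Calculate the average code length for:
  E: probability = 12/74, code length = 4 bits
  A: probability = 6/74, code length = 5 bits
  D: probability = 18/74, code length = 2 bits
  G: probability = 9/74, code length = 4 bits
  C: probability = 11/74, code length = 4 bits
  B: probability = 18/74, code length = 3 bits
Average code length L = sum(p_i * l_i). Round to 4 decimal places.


Weighted contributions p_i * l_i:
  E: (12/74) * 4 = 48/74
  A: (6/74) * 5 = 30/74
  D: (18/74) * 2 = 36/74
  G: (9/74) * 4 = 36/74
  C: (11/74) * 4 = 44/74
  B: (18/74) * 3 = 54/74
Sum = (48 + 30 + 36 + 36 + 44 + 54)/74 = 248/74

L = 248/74 = 3.3514 bits/symbol
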